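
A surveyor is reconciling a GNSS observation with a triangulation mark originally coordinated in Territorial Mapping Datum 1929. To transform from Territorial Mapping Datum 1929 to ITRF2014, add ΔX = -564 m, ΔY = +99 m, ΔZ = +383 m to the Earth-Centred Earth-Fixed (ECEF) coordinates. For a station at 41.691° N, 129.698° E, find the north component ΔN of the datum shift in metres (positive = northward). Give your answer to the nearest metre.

ΔN = -4 m

The local north axis is (−sin φ cos λ, −sin φ sin λ, cos φ), giving ΔN = -239.607 − 50.664 + 286.002 = -4.27 m.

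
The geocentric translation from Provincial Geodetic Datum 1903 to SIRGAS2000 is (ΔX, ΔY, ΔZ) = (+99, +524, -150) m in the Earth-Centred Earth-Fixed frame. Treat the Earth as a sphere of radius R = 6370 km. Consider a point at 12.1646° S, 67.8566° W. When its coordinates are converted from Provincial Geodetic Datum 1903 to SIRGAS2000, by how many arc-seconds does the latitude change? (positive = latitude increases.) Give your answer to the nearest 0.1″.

sin φ = -0.210721, cos φ = 0.977546, sin λ = -0.926243, cos λ = 0.376926.
North component: ΔN = −sin φ cos λ·ΔX − sin φ sin λ·ΔY + cos φ·ΔZ = −(-0.210721)(0.376926)(99) − (-0.210721)(-0.926243)(524) + (0.977546)(-150) = -241.04 m.
1° of latitude spans πR/180 = 111177 m, so Δφ = -241.04 / 111177 × 3600 = -7.805″.

Δφ = -7.8″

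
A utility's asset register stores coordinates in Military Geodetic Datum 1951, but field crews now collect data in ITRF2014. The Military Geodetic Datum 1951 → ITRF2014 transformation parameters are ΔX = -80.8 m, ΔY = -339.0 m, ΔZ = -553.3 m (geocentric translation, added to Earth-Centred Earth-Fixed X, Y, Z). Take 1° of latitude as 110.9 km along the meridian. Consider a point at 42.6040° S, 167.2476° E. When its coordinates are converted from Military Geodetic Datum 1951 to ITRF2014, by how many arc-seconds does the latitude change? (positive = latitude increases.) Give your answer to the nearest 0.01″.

sin φ = -0.676927, cos φ = 0.736050, sin λ = 0.220738, cos λ = -0.975333.
North component: ΔN = −sin φ cos λ·ΔX − sin φ sin λ·ΔY + cos φ·ΔZ = −(-0.676927)(-0.975333)(-80.8) − (-0.676927)(0.220738)(-339.0) + (0.736050)(-553.3) = -404.56 m.
1° of latitude spans 110900 m, so Δφ = -404.56 / 110900 × 3600 = -13.133″.

Δφ = -13.13″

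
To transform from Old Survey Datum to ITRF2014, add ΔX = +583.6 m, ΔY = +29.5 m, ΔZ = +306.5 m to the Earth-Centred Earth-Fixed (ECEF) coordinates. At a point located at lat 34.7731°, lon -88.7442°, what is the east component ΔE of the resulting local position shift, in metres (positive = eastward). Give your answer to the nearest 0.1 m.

The local east axis at (φ, λ) is (−sin λ, cos λ, 0), so ΔE = −sin(-88.7442°)·583.6 + cos(-88.7442°)·29.5 = 584.11 m.

ΔE = 584.1 m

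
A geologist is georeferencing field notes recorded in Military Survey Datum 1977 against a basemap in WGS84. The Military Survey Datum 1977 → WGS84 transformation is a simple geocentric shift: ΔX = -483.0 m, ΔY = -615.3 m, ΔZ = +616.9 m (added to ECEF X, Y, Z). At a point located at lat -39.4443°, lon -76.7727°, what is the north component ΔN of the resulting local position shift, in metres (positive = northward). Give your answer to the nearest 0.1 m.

ΔN = 786.7 m

The local north axis is (−sin φ cos λ, −sin φ sin λ, cos φ), giving ΔN = -70.215 + 380.546 + 476.396 = 786.73 m.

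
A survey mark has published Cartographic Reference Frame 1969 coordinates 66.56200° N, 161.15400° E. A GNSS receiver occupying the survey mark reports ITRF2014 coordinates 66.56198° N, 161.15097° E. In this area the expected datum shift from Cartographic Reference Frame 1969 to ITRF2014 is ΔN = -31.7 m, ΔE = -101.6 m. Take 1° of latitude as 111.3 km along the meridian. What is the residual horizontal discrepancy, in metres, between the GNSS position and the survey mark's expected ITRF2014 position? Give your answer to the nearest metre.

Observed coordinate differences: Δφ = -0.00002°, Δλ = -0.00303°.
Converting to metres (1° lat = 111300 m, cos φ = 0.397756): observed ΔN = -2.2 m, observed ΔE = -134.1 m.
Subtracting the expected shift leaves a residual of -2.2 − (-31.7) = 29.5 m north and -134.1 − (-101.6) = -32.5 m east.
Residual distance = √(29.5² + (-32.5)²) = 43.9 m.

44 m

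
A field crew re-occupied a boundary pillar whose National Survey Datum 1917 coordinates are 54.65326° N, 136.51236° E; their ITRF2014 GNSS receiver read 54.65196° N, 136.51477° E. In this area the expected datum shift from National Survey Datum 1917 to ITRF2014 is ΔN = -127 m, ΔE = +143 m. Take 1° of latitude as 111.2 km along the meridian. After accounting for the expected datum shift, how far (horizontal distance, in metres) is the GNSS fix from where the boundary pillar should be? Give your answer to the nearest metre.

21 m

Observed coordinate differences: Δφ = -0.00130°, Δλ = +0.00241°.
Converting to metres (1° lat = 111200 m, cos φ = 0.578523): observed ΔN = -144.6 m, observed ΔE = 155.0 m.
Subtracting the expected shift leaves a residual of -144.6 − (-127) = -17.6 m north and 155.0 − (143) = 12.0 m east.
Residual distance = √((-17.6)² + 12.0²) = 21.3 m.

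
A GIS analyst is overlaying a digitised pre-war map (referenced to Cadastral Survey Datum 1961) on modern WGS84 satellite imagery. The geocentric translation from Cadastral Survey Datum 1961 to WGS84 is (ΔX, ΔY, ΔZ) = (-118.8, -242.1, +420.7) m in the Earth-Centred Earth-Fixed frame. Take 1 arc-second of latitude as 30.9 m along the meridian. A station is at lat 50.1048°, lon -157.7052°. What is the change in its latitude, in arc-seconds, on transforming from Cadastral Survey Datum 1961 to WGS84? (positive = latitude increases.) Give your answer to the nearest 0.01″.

sin φ = 0.767219, cos φ = 0.641385, sin λ = -0.379372, cos λ = -0.925244.
North component: ΔN = −sin φ cos λ·ΔX − sin φ sin λ·ΔY + cos φ·ΔZ = −(0.767219)(-0.925244)(-118.8) − (0.767219)(-0.379372)(-242.1) + (0.641385)(420.7) = 115.03 m.
1° of latitude spans 3600 × 30.90 = 111240 m, so Δφ = 115.03 / 111240 × 3600 = 3.723″.

Δφ = 3.72″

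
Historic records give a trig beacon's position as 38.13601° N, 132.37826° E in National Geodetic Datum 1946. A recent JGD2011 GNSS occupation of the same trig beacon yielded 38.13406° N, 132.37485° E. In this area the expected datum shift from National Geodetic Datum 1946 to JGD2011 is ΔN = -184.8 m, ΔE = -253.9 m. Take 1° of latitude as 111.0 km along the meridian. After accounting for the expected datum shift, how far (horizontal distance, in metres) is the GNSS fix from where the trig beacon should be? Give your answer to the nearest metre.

54 m

Observed coordinate differences: Δφ = -0.00195°, Δλ = -0.00341°.
Converting to metres (1° lat = 111000 m, cos φ = 0.786547): observed ΔN = -216.5 m, observed ΔE = -297.7 m.
Subtracting the expected shift leaves a residual of -216.5 − (-184.8) = -31.7 m north and -297.7 − (-253.9) = -43.8 m east.
Residual distance = √((-31.7)² + (-43.8)²) = 54.1 m.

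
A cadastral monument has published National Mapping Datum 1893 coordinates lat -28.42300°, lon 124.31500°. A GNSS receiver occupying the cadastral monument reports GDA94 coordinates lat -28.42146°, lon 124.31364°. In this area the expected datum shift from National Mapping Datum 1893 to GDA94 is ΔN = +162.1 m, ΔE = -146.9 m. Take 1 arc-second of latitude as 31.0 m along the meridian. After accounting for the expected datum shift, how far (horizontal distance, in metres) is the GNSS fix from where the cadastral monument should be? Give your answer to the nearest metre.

17 m

Observed coordinate differences: Δφ = +0.00154°, Δλ = -0.00136°.
Converting to metres (1° lat = 111600 m, cos φ = 0.879458): observed ΔN = 171.9 m, observed ΔE = -133.5 m.
Subtracting the expected shift leaves a residual of 171.9 − (162.1) = 9.8 m north and -133.5 − (-146.9) = 13.4 m east.
Residual distance = √(9.8² + 13.4²) = 16.6 m.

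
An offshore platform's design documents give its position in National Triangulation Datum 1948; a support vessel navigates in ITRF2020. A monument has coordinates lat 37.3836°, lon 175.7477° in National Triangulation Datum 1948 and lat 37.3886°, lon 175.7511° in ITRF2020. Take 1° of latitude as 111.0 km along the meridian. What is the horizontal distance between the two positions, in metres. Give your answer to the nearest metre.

Δφ = 37.3886° − 37.3836° = +0.0050°; Δλ = 175.7511° − 175.7477° = +0.0034°.
ΔN = Δφ × 111000 = 555.0 m; ΔE = Δλ × 111000 × cos(37.3836°) = +0.0034 × 111000 × 0.794588 = 299.9 m.
Distance = √(ΔE² + ΔN²) = √(299.9² + 555.0²) = 630.8 m.

631 m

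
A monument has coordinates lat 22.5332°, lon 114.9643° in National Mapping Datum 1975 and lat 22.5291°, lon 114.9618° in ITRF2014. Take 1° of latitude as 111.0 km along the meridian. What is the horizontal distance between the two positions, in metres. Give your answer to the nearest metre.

522 m

Δφ = 22.5291° − 22.5332° = -0.0041°; Δλ = 114.9618° − 114.9643° = -0.0025°.
ΔN = Δφ × 111000 = -455.1 m; ΔE = Δλ × 111000 × cos(22.5332°) = -0.0025 × 111000 × 0.923658 = -256.3 m.
Distance = √(ΔE² + ΔN²) = √((-256.3)² + (-455.1)²) = 522.3 m.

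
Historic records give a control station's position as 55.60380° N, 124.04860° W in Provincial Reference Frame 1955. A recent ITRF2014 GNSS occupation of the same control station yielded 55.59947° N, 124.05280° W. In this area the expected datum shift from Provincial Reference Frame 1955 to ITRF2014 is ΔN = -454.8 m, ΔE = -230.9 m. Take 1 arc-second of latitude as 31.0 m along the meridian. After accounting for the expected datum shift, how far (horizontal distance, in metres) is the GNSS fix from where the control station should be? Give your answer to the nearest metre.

Observed coordinate differences: Δφ = -0.00433°, Δλ = -0.00420°.
Converting to metres (1° lat = 111600 m, cos φ = 0.564912): observed ΔN = -483.2 m, observed ΔE = -264.8 m.
Subtracting the expected shift leaves a residual of -483.2 − (-454.8) = -28.4 m north and -264.8 − (-230.9) = -33.9 m east.
Residual distance = √((-28.4)² + (-33.9)²) = 44.2 m.

44 m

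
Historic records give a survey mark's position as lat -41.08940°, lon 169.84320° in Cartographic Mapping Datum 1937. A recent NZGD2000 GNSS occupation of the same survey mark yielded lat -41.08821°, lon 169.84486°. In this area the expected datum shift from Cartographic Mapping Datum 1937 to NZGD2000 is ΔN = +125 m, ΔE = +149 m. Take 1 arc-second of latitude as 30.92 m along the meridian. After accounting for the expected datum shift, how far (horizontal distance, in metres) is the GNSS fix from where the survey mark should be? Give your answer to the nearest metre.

12 m

Observed coordinate differences: Δφ = +0.00119°, Δλ = +0.00166°.
Converting to metres (1° lat = 111312 m, cos φ = 0.753685): observed ΔN = 132.5 m, observed ΔE = 139.3 m.
Subtracting the expected shift leaves a residual of 132.5 − (125) = 7.5 m north and 139.3 − (149) = -9.7 m east.
Residual distance = √(7.5² + (-9.7)²) = 12.3 m.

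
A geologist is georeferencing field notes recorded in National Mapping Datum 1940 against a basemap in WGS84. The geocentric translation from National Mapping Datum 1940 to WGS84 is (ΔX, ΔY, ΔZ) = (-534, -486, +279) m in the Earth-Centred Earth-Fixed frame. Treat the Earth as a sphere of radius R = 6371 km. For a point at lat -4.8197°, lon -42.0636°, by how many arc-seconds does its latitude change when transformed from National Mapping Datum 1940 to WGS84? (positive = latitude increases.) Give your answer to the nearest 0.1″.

Δφ = 8.8″

sin φ = -0.084020, cos φ = 0.996464, sin λ = -0.669955, cos λ = 0.742402.
North component: ΔN = −sin φ cos λ·ΔX − sin φ sin λ·ΔY + cos φ·ΔZ = −(-0.084020)(0.742402)(-534) − (-0.084020)(-0.669955)(-486) + (0.996464)(279) = 272.06 m.
1° of latitude spans πR/180 = 111195 m, so Δφ = 272.06 / 111195 × 3600 = 8.808″.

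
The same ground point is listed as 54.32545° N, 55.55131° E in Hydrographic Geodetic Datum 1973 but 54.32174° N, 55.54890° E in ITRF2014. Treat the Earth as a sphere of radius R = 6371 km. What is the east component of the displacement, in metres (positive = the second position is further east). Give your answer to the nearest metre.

ΔE = -156 m

Δφ = 54.32174° − 54.32545° = -0.00371°; Δλ = 55.54890° − 55.55131° = -0.00241°.
1° along a meridian = πR/180 = 111195 m.
ΔN = Δφ × 111195 = -412.5 m; ΔE = Δλ × 111195 × cos(54.32545°) = -0.00241 × 111195 × 0.583180 = -156.3 m.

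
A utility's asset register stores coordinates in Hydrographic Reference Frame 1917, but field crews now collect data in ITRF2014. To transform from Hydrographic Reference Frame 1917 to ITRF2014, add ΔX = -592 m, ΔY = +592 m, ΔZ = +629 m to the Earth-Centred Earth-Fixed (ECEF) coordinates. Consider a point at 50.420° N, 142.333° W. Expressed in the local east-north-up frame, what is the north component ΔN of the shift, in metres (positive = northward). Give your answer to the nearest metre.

The local north axis is (−sin φ cos λ, −sin φ sin λ, cos φ), giving ΔN = -361.177 + 278.817 + 400.770 = 318.41 m.

ΔN = 318 m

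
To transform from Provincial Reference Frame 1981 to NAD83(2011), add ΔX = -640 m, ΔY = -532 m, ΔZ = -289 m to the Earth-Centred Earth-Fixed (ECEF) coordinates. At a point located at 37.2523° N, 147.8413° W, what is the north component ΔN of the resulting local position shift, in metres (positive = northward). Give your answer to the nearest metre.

ΔN = -729 m

The local north axis is (−sin φ cos λ, −sin φ sin λ, cos φ), giving ΔN = -327.971 − 171.407 − 230.038 = -729.42 m.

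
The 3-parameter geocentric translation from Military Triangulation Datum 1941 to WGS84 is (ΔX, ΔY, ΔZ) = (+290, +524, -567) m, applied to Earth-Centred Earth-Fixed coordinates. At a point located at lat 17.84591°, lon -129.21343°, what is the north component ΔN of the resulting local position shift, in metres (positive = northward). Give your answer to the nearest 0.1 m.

ΔN = -359.1 m

The local north axis is (−sin φ cos λ, −sin φ sin λ, cos φ), giving ΔN = 56.186 + 124.420 − 539.718 = -359.11 m.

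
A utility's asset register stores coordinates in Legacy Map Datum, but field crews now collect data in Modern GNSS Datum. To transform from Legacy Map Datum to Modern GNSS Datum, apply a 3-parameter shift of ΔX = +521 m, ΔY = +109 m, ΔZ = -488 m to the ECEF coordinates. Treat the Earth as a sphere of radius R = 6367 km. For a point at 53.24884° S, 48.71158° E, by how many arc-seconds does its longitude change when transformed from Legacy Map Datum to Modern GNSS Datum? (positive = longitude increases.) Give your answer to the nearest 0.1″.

Δλ = -17.3″

sin φ = -0.801242, cos φ = 0.598341, sin λ = 0.751398, cos λ = 0.659850.
East component: ΔE = −sin λ·ΔX + cos λ·ΔY = −(0.751398)(521) + (0.659850)(109) = -319.55 m.
1° of latitude spans πR/180 = 111125 m; at latitude φ, 1° of longitude spans that × cos φ = 66490.7 m, so Δλ = -319.55 / 66490.7 × 3600 = -17.302″.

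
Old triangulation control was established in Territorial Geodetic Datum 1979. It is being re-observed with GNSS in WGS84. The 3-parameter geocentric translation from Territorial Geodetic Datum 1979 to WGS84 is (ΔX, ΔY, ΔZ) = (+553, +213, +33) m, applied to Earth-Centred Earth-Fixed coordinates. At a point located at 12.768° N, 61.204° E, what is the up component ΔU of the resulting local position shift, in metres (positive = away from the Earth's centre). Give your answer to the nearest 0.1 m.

At φ = 12.768°, λ = 61.204°: sin φ = 0.221004, cos φ = 0.975273, sin λ = 0.876340, cos λ = 0.481692.
ΔU = cos φ cos λ·ΔX + cos φ sin λ·ΔY + sin φ·ΔZ = (0.975273)(0.481692)(553) + (0.975273)(0.876340)(213) + (0.221004)(33) = 449.13 m.

ΔU = 449.1 m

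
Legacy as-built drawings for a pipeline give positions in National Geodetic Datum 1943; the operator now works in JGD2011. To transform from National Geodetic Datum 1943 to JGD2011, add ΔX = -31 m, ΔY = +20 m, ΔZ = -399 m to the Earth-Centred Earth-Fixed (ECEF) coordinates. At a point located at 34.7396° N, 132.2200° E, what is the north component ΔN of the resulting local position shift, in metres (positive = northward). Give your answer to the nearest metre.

ΔN = -348 m

The local north axis is (−sin φ cos λ, −sin φ sin λ, cos φ), giving ΔN = -11.871 − 8.440 − 327.878 = -348.19 m.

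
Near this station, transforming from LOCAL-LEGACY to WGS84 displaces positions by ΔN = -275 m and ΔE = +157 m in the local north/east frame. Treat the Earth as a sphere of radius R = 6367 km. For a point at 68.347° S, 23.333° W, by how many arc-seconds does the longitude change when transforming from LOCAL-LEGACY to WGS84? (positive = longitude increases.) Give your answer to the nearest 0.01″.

Δλ = 13.78″

At latitude -68.347°, cos φ = 0.368984.
One radian of longitude at latitude φ spans R cos φ, so Δλ = ΔE / (R cos φ) = 157.0 / (6367000 × 0.368984) = 6.6828e-05 rad = 13.784″.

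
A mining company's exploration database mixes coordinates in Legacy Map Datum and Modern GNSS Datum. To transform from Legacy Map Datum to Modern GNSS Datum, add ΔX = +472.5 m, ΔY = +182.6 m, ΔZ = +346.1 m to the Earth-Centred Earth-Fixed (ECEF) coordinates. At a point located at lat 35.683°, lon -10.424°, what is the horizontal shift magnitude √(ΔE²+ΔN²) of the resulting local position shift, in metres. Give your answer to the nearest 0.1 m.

266.7 m

The local east axis at (φ, λ) is (−sin λ, cos λ, 0), so ΔE = −sin(-10.424°)·472.5 + cos(-10.424°)·182.6 = 265.08 m.
The local north axis is (−sin φ cos λ, −sin φ sin λ, cos φ), giving ΔN = -271.061 + 19.271 + 281.122 = 29.33 m.
Horizontal magnitude = √(ΔE² + ΔN²) = √(265.08² + 29.33²) = 266.69 m.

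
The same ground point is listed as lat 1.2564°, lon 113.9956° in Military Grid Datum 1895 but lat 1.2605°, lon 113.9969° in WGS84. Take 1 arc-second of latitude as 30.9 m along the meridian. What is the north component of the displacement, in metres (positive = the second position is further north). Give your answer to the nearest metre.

ΔN = 456 m

Δφ = 1.2605° − 1.2564° = +0.0041°; Δλ = 113.9969° − 113.9956° = +0.0013°.
1° of latitude = 3600 × 30.90 = 111240 m.
ΔN = Δφ × 111240 = 456.1 m; ΔE = Δλ × 111240 × cos(1.2564°) = +0.0013 × 111240 × 0.999760 = 144.6 m.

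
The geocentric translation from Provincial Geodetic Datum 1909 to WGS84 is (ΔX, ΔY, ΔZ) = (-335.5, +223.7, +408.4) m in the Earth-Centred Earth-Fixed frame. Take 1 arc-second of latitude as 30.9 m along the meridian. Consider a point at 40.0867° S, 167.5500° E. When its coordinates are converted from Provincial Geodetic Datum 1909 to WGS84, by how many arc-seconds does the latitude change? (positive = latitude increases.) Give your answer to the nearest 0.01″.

Δφ = 17.94″

sin φ = -0.643946, cos φ = 0.765071, sin λ = 0.215588, cos λ = -0.976485.
North component: ΔN = −sin φ cos λ·ΔX − sin φ sin λ·ΔY + cos φ·ΔZ = −(-0.643946)(-0.976485)(-335.5) − (-0.643946)(0.215588)(223.7) + (0.765071)(408.4) = 554.47 m.
1° of latitude spans 3600 × 30.90 = 111240 m, so Δφ = 554.47 / 111240 × 3600 = 17.944″.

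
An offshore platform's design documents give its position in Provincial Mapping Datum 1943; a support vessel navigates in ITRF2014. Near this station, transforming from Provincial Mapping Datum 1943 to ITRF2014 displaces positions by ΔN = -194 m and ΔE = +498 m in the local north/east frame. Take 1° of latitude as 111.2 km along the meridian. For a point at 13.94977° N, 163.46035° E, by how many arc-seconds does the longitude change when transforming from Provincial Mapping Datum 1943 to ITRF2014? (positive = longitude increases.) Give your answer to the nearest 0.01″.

At latitude 13.94977°, cos φ = 0.970507.
1° of longitude at this latitude = 111.2 × cos φ = 107.92 km, so Δλ = 498.0 / 107920.4 = 0.0046145° = 16.612″.

Δλ = 16.61″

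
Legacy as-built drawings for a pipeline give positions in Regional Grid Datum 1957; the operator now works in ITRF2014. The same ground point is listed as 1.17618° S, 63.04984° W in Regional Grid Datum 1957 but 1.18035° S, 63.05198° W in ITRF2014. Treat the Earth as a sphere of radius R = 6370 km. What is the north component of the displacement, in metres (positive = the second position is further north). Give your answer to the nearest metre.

ΔN = -464 m

Δφ = -1.18035° − -1.17618° = -0.00417°; Δλ = -63.05198° − -63.04984° = -0.00214°.
1° along a meridian = πR/180 = 111177 m.
ΔN = Δφ × 111177 = -463.6 m; ΔE = Δλ × 111177 × cos(-1.17618°) = -0.00214 × 111177 × 0.999789 = -237.9 m.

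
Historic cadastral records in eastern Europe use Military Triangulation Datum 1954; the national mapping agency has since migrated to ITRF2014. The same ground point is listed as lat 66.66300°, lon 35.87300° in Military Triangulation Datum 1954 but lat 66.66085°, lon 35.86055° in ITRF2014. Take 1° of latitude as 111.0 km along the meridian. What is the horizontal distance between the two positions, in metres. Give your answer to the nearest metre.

Δφ = 66.66085° − 66.66300° = -0.00215°; Δλ = 35.86055° − 35.87300° = -0.01245°.
ΔN = Δφ × 111000 = -238.7 m; ΔE = Δλ × 111000 × cos(66.66300°) = -0.01245 × 111000 × 0.396139 = -547.4 m.
Distance = √(ΔE² + ΔN²) = √((-547.4)² + (-238.7)²) = 597.2 m.

597 m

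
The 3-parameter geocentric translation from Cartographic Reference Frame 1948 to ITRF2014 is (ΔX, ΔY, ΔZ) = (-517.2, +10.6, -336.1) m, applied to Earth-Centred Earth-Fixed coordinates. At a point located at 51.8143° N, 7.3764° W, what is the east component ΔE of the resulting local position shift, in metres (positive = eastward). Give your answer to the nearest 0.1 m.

At φ = 51.8143°, λ = -7.3764°: sin φ = 0.786011, cos φ = 0.618212, sin λ = -0.128387, cos λ = 0.991724.
ΔE = −sin λ·ΔX + cos λ·ΔY = −(-0.128387)·(-517.2) + (0.991724)·(10.6) = -55.89 m.

ΔE = -55.9 m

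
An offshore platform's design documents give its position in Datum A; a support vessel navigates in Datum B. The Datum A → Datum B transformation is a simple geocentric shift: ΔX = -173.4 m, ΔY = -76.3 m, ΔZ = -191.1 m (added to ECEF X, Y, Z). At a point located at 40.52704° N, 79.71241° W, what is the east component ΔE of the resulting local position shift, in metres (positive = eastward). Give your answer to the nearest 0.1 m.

The local east axis at (φ, λ) is (−sin λ, cos λ, 0), so ΔE = −sin(-79.71241°)·(-173.4) + cos(-79.71241°)·(-76.3) = -184.24 m.

ΔE = -184.2 m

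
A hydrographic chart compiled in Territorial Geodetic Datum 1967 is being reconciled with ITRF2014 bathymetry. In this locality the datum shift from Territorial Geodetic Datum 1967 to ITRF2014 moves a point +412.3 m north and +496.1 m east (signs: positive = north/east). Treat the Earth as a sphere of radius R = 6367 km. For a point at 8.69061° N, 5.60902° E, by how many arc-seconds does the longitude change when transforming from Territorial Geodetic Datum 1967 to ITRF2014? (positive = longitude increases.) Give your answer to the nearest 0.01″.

At latitude 8.69061°, cos φ = 0.988519.
One radian of longitude at latitude φ spans R cos φ, so Δλ = ΔE / (R cos φ) = 496.1 / (6367000 × 0.988519) = 7.8822e-05 rad = 16.258″.

Δλ = 16.26″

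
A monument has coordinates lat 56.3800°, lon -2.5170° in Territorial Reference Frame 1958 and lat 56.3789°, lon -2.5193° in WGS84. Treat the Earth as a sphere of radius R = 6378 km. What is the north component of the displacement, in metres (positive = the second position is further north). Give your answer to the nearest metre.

ΔN = -122 m

Δφ = 56.3789° − 56.3800° = -0.0011°; Δλ = -2.5193° − -2.5170° = -0.0023°.
1° along a meridian = πR/180 = 111317 m.
ΔN = Δφ × 111317 = -122.4 m; ΔE = Δλ × 111317 × cos(56.3800°) = -0.0023 × 111317 × 0.553682 = -141.8 m.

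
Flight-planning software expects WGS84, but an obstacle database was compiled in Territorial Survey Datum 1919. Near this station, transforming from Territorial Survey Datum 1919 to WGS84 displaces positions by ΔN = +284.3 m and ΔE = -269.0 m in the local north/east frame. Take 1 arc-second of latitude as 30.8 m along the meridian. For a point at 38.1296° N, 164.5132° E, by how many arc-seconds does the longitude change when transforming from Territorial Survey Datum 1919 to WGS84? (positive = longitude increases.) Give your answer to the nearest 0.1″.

At latitude 38.1296°, cos φ = 0.786616.
1″ of longitude at this latitude = 30.80 × cos φ = 24.2278 m, so Δλ = -269.0 / 24.2278 = -11.103″.

Δλ = -11.1″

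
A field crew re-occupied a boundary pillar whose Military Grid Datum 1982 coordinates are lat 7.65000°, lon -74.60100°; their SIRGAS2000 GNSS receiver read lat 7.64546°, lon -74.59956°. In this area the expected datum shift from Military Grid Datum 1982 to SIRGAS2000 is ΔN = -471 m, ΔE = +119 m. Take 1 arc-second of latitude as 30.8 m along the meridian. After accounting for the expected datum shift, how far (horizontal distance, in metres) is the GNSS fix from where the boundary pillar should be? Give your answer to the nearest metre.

Observed coordinate differences: Δφ = -0.00454°, Δλ = +0.00144°.
Converting to metres (1° lat = 110880 m, cos φ = 0.991100): observed ΔN = -503.4 m, observed ΔE = 158.2 m.
Subtracting the expected shift leaves a residual of -503.4 − (-471) = -32.4 m north and 158.2 − (119) = 39.2 m east.
Residual distance = √((-32.4)² + 39.2²) = 50.9 m.

51 m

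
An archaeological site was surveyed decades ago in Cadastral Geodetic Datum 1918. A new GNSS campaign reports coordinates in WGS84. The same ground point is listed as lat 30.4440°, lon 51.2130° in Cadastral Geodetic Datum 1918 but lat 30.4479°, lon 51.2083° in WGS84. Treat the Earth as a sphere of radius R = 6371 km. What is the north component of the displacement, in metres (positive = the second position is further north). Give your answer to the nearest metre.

ΔN = 434 m

Δφ = 30.4479° − 30.4440° = +0.0039°; Δλ = 51.2083° − 51.2130° = -0.0047°.
1° along a meridian = πR/180 = 111195 m.
ΔN = Δφ × 111195 = 433.7 m; ΔE = Δλ × 111195 × cos(30.4440°) = -0.0047 × 111195 × 0.862125 = -450.6 m.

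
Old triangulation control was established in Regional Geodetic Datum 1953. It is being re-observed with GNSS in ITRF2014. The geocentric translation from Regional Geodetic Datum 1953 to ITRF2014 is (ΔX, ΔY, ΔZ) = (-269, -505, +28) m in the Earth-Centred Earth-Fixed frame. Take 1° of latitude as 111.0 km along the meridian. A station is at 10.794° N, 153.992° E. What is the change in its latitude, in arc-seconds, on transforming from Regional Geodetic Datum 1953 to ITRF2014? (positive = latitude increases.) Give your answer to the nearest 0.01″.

sin φ = 0.187278, cos φ = 0.982307, sin λ = 0.438497, cos λ = -0.898733.
North component: ΔN = −sin φ cos λ·ΔX − sin φ sin λ·ΔY + cos φ·ΔZ = −(0.187278)(-0.898733)(-269) − (0.187278)(0.438497)(-505) + (0.982307)(28) = 23.70 m.
1° of latitude spans 111000 m, so Δφ = 23.70 / 111000 × 3600 = 0.769″.

Δφ = 0.77″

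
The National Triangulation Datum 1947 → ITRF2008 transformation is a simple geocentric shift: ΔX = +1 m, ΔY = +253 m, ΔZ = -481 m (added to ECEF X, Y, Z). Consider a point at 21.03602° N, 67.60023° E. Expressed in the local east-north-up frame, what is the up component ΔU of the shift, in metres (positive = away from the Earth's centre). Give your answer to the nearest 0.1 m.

ΔU = 46.0 m

The local up (radial) axis is (cos φ cos λ, cos φ sin λ, sin φ), giving ΔU = 0.356 + 218.322 − 172.657 = 46.02 m.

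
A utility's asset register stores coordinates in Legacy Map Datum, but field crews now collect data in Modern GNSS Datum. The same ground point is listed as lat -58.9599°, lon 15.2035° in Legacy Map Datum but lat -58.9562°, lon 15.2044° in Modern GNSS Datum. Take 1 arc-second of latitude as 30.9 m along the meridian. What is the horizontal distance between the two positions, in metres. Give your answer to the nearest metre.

415 m

Δφ = -58.9562° − -58.9599° = +0.0037°; Δλ = 15.2044° − 15.2035° = +0.0009°.
1° of latitude = 3600 × 30.90 = 111240 m.
ΔN = Δφ × 111240 = 411.6 m; ΔE = Δλ × 111240 × cos(-58.9599°) = +0.0009 × 111240 × 0.515638 = 51.6 m.
Distance = √(ΔE² + ΔN²) = √(51.6² + 411.6²) = 414.8 m.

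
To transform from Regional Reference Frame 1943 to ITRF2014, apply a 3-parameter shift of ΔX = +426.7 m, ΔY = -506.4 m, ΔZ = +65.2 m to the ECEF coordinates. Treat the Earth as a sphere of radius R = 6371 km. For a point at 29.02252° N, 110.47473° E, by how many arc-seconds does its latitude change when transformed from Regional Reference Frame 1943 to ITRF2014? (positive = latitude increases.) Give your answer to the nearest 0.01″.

Δφ = 11.64″

sin φ = 0.485153, cos φ = 0.874429, sin λ = 0.936827, cos λ = -0.349794.
North component: ΔN = −sin φ cos λ·ΔX − sin φ sin λ·ΔY + cos φ·ΔZ = −(0.485153)(-0.349794)(426.7) − (0.485153)(0.936827)(-506.4) + (0.874429)(65.2) = 359.59 m.
1° of latitude spans πR/180 = 111195 m, so Δφ = 359.59 / 111195 × 3600 = 11.642″.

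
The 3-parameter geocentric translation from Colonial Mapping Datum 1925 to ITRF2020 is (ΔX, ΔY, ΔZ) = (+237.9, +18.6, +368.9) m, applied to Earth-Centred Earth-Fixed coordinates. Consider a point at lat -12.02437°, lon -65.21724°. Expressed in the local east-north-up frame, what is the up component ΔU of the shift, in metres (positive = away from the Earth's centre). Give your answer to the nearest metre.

ΔU = 4 m

The local up (radial) axis is (cos φ cos λ, cos φ sin λ, sin φ), giving ΔU = 97.535 − 16.516 − 76.852 = 4.17 m.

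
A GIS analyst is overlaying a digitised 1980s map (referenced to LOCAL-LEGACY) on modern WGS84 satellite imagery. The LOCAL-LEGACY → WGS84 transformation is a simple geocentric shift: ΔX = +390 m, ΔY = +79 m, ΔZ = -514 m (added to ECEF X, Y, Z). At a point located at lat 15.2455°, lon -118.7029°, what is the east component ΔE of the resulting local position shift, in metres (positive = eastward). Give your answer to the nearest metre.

ΔE = 304 m

At φ = 15.2455°, λ = -118.7029°: sin φ = 0.262955, cos φ = 0.964808, sin λ = -0.877122, cos λ = -0.480268.
ΔE = −sin λ·ΔX + cos λ·ΔY = −(-0.877122)·(390) + (-0.480268)·(79) = 304.14 m.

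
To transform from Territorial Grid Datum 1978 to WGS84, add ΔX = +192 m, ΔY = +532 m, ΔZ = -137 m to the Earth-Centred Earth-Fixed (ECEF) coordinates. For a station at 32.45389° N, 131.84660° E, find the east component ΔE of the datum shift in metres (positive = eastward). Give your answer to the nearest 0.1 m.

At φ = 32.45389°, λ = 131.84660°: sin φ = 0.536621, cos φ = 0.843824, sin λ = 0.744934, cos λ = -0.667139.
ΔE = −sin λ·ΔX + cos λ·ΔY = −(0.744934)·(192) + (-0.667139)·(532) = -497.94 m.

ΔE = -497.9 m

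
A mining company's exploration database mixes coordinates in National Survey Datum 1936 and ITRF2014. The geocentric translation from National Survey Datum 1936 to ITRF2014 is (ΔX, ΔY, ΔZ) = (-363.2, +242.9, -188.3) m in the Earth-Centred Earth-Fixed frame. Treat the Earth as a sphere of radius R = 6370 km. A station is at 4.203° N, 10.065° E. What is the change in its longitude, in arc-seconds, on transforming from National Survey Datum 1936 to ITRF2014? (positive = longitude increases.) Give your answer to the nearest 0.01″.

sin φ = 0.073290, cos φ = 0.997311, sin λ = 0.174765, cos λ = 0.984610.
East component: ΔE = −sin λ·ΔX + cos λ·ΔY = −(0.174765)(-363.2) + (0.984610)(242.9) = 302.64 m.
1° of latitude spans πR/180 = 111177 m; at latitude φ, 1° of longitude spans that × cos φ = 110878.5 m, so Δλ = 302.64 / 110878.5 × 3600 = 9.826″.

Δλ = 9.83″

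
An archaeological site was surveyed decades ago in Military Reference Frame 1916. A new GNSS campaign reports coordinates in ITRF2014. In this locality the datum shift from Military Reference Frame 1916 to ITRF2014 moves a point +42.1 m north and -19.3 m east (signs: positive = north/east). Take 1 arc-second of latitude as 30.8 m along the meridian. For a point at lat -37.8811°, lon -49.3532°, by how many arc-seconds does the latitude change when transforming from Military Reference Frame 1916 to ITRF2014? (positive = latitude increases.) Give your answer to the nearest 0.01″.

1″ of latitude = 30.80 m, so Δφ = 42.1 / 30.80 = 1.367″.

Δφ = 1.37″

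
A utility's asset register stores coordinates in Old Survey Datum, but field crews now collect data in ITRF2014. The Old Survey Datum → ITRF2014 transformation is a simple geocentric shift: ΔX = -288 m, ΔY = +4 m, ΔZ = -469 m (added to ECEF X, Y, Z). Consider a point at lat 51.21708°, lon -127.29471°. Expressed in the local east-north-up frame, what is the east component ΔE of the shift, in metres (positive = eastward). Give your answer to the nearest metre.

ΔE = -232 m

At φ = 51.21708°, λ = -127.29471°: sin φ = 0.779525, cos φ = 0.626371, sin λ = -0.795529, cos λ = -0.605915.
ΔE = −sin λ·ΔX + cos λ·ΔY = −(-0.795529)·(-288) + (-0.605915)·(4) = -231.54 m.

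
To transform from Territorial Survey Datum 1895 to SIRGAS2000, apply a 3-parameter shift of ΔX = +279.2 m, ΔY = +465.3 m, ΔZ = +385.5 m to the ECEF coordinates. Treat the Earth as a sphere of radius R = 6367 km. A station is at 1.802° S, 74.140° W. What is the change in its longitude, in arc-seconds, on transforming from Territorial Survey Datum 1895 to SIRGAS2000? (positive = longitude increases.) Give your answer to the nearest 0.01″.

sin φ = -0.031446, cos φ = 0.999505, sin λ = -0.961932, cos λ = 0.273288.
East component: ΔE = −sin λ·ΔX + cos λ·ΔY = −(-0.961932)(279.2) + (0.273288)(465.3) = 395.73 m.
1° of latitude spans πR/180 = 111125 m; at latitude φ, 1° of longitude spans that × cos φ = 111070.2 m, so Δλ = 395.73 / 111070.2 × 3600 = 12.826″.

Δλ = 12.83″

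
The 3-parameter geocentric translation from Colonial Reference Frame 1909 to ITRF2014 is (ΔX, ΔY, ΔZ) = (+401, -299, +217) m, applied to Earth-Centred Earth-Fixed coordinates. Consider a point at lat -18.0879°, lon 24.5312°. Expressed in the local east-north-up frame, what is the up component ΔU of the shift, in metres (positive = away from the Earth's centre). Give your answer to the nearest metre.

ΔU = 161 m

At φ = -18.0879°, λ = 24.5312°: sin φ = -0.310476, cos φ = 0.950581, sin λ = 0.415189, cos λ = 0.909735.
ΔU = cos φ cos λ·ΔX + cos φ sin λ·ΔY + sin φ·ΔZ = (0.950581)(0.909735)(401) + (0.950581)(0.415189)(-299) + (-0.310476)(217) = 161.40 m.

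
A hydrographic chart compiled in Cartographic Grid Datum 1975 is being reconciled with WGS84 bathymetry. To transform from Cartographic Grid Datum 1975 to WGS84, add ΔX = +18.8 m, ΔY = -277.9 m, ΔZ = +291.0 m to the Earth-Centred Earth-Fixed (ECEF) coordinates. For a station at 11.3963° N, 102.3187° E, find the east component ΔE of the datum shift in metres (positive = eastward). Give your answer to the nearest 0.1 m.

The local east axis at (φ, λ) is (−sin λ, cos λ, 0), so ΔE = −sin(102.3187°)·18.8 + cos(102.3187°)·(-277.9) = 40.92 m.

ΔE = 40.9 m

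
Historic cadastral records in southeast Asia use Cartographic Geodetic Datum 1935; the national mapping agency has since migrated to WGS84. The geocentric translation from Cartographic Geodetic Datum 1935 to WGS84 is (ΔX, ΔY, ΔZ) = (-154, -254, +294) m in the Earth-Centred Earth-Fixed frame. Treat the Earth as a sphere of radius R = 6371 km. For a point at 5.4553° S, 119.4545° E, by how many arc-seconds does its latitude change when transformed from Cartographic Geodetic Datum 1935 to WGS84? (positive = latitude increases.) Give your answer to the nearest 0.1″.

Δφ = 9.0″

sin φ = -0.095069, cos φ = 0.995471, sin λ = 0.870746, cos λ = -0.491732.
North component: ΔN = −sin φ cos λ·ΔX − sin φ sin λ·ΔY + cos φ·ΔZ = −(-0.095069)(-0.491732)(-154) − (-0.095069)(0.870746)(-254) + (0.995471)(294) = 278.84 m.
1° of latitude spans πR/180 = 111195 m, so Δφ = 278.84 / 111195 × 3600 = 9.028″.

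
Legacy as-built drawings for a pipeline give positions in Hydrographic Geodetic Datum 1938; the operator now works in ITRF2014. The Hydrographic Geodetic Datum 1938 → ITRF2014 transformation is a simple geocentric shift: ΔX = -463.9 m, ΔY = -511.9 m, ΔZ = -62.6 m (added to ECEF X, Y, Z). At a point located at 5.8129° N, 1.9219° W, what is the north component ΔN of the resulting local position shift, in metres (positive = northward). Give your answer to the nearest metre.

The local north axis is (−sin φ cos λ, −sin φ sin λ, cos φ), giving ΔN = 46.957 − 1.739 − 62.278 = -17.06 m.

ΔN = -17 m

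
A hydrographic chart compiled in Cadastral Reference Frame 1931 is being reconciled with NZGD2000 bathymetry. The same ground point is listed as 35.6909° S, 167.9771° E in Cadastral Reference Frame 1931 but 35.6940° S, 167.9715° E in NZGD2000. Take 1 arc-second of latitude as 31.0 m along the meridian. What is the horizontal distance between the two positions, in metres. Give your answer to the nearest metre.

Δφ = -35.6940° − -35.6909° = -0.0031°; Δλ = 167.9715° − 167.9771° = -0.0056°.
1° of latitude = 3600 × 31.00 = 111600 m.
ΔN = Δφ × 111600 = -346.0 m; ΔE = Δλ × 111600 × cos(-35.6909°) = -0.0056 × 111600 × 0.812176 = -507.6 m.
Distance = √(ΔE² + ΔN²) = √((-507.6)² + (-346.0)²) = 614.3 m.

614 m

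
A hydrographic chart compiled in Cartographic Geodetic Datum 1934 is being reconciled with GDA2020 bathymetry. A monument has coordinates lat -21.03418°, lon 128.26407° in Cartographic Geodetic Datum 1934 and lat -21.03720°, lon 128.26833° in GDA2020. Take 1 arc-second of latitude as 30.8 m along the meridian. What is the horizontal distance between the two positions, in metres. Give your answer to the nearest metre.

554 m

Δφ = -21.03720° − -21.03418° = -0.00302°; Δλ = 128.26833° − 128.26407° = +0.00426°.
1° of latitude = 3600 × 30.80 = 110880 m.
ΔN = Δφ × 110880 = -334.9 m; ΔE = Δλ × 110880 × cos(-21.03418°) = +0.00426 × 110880 × 0.933366 = 440.9 m.
Distance = √(ΔE² + ΔN²) = √(440.9² + (-334.9)²) = 553.6 m.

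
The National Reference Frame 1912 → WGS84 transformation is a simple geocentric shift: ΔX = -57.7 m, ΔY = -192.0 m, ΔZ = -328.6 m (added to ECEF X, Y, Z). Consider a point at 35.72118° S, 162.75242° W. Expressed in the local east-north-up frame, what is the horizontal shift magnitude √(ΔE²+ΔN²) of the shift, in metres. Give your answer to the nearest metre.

261 m

The local east axis at (φ, λ) is (−sin λ, cos λ, 0), so ΔE = −sin(-162.75242°)·(-57.7) + cos(-162.75242°)·(-192.0) = 166.26 m.
The local north axis is (−sin φ cos λ, −sin φ sin λ, cos φ), giving ΔN = 32.173 + 33.237 − 266.780 = -201.37 m.
Horizontal magnitude = √(ΔE² + ΔN²) = √(166.26² + (-201.37)²) = 261.14 m.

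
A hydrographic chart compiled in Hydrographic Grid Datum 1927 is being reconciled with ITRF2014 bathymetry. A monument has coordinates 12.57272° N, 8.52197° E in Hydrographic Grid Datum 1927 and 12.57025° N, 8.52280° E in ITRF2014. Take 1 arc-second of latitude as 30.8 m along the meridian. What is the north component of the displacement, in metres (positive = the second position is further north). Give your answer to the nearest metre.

ΔN = -274 m

Δφ = 12.57025° − 12.57272° = -0.00247°; Δλ = 8.52280° − 8.52197° = +0.00083°.
1° of latitude = 3600 × 30.80 = 110880 m.
ΔN = Δφ × 110880 = -273.9 m; ΔE = Δλ × 110880 × cos(12.57272°) = +0.00083 × 110880 × 0.976021 = 89.8 m.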